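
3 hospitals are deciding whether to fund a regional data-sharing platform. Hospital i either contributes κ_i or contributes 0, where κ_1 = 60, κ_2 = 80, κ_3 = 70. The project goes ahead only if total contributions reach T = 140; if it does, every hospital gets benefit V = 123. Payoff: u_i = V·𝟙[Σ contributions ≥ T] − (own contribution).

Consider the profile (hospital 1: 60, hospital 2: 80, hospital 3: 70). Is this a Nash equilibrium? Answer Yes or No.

Total = 210 ≥ 140: provided.
Hospital 1 (pledges 60, payoff 63): dropping to 0 → total 150, payoff 123. Profitable deviation.

No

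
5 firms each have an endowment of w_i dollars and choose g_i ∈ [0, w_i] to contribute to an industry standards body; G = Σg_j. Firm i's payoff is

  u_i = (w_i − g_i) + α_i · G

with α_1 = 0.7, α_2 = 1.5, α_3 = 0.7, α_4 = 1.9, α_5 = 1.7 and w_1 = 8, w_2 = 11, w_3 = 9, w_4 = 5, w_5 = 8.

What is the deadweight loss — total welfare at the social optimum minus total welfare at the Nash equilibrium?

93.5

∂u_i/∂g_i = α_i − 1, so firm i contributes w_i if α_i > 1, else 0.
α_i > 1 for i ∈ {2, 4, 5}; NE contributions (0, 11, 0, 5, 8), G = 24.
W^NE = Σw_i − G^NE + (Σα_i)·G^NE = 41 + 5.5·24 = 173.
Planner: ∂(Σu_j)/∂g_i = Σα_j − 1 = 5.5 > 0, so everyone contributes w_i; G^SO = 41, W^SO = 41 + 5.5·41 = 266.5.
Deadweight loss = 93.5.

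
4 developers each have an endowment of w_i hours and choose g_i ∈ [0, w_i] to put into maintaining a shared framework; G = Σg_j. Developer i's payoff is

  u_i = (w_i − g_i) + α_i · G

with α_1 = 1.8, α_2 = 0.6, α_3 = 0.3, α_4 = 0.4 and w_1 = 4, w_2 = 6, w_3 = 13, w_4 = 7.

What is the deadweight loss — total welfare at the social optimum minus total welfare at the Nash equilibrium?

∂u_i/∂g_i = α_i − 1, so developer i contributes w_i if α_i > 1, else 0.
α_i > 1 for i ∈ {1}; NE contributions (4, 0, 0, 0), G = 4.
W^NE = Σw_i − G^NE + (Σα_i)·G^NE = 30 + 2.1·4 = 38.4.
Planner: ∂(Σu_j)/∂g_i = Σα_j − 1 = 2.1 > 0, so everyone contributes w_i; G^SO = 30, W^SO = 30 + 2.1·30 = 93.
Deadweight loss = 54.6.

54.6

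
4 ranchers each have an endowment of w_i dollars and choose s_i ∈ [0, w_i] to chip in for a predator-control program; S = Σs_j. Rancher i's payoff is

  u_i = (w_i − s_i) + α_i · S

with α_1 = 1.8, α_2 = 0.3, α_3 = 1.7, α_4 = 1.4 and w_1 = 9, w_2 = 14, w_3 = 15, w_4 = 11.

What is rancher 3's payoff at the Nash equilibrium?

∂u_i/∂s_i = α_i − 1, so rancher i contributes w_i if α_i > 1, else 0.
α_i > 1 for i ∈ {1, 3, 4}; NE contributions (9, 0, 15, 11), S = 35.
u_3 = (15 − 15) + 1.7·35 = 59.5.

59.5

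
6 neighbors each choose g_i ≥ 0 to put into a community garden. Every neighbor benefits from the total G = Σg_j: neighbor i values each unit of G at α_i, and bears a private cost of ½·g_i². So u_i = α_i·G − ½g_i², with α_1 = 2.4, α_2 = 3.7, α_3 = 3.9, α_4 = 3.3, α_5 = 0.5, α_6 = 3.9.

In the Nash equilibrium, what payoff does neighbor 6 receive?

Neighbor i's FOC: ∂u_i/∂g_i = α_i − g_i = 0, so g_i* = α_i.
NE contributions = (2.4, 3.7, 3.9, 3.3, 0.5, 3.9); G = 17.7.
u_6 = α_6·G − ½·(g_6)² = 3.9·17.7 − ½·3.9² = 61.425.

61.425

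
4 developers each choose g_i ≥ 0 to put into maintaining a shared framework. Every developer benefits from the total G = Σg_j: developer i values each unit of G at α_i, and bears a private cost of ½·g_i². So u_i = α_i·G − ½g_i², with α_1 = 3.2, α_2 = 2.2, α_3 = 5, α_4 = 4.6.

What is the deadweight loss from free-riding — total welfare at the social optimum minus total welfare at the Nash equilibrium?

Developer i's FOC: ∂u_i/∂g_i = α_i − g_i = 0, so g_i* = α_i.
NE contributions = (3.2, 2.2, 5, 4.6); G = 15.
W^NE = (Σα)·G − ½Σα_i² = 15² − ½·61.24 = 194.38.
Planner sets g_i = Σα_j = 15 for every i, so G^SO = 4·15 = 60.
W^SO = (Σα)·G^SO − ½·4·(Σα)² = (4/2)·15² = 450.
Deadweight loss = W^SO − W^NE = 255.62.

255.62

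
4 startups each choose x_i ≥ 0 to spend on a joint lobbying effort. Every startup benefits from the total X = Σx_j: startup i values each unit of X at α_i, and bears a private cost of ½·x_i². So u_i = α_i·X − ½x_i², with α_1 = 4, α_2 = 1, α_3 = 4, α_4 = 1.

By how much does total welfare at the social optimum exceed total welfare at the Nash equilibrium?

Startup i's FOC: ∂u_i/∂x_i = α_i − x_i = 0, so x_i* = α_i.
NE contributions = (4, 1, 4, 1); X = 10.
W^NE = (Σα)·X − ½Σα_i² = 10² − ½·34 = 83.
Planner sets x_i = Σα_j = 10 for every i, so X^SO = 4·10 = 40.
W^SO = (Σα)·X^SO − ½·4·(Σα)² = (4/2)·10² = 200.
Deadweight loss = W^SO − W^NE = 117.

117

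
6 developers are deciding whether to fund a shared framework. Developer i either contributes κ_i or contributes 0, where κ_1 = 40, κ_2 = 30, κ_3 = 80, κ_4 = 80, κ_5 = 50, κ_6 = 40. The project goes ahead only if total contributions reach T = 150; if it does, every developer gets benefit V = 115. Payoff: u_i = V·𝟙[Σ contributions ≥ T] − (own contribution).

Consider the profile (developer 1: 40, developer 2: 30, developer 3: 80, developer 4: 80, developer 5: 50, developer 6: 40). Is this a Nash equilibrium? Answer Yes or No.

No

Total = 320 ≥ 150: provided.
Developer 1 (pledges 40, payoff 75): dropping to 0 → total 280, payoff 115. Profitable deviation.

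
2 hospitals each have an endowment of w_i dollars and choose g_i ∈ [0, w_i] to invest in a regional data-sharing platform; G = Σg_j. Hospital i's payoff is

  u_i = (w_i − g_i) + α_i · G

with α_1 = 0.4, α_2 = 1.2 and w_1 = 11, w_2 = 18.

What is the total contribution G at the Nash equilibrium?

18

∂u_i/∂g_i = α_i − 1, so hospital i contributes w_i if α_i > 1, else 0.
α_i > 1 for i ∈ {2}; NE contributions (0, 18), G = 18.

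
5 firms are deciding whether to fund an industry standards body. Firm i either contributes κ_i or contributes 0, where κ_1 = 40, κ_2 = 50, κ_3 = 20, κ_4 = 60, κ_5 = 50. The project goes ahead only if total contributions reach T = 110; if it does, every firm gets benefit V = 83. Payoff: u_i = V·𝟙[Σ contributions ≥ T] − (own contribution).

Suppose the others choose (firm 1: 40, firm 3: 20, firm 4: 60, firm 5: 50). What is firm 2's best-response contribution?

0

Others' total = 170 ≥ 110; contributing adds cost 50 for no extra benefit.
Best response: 0.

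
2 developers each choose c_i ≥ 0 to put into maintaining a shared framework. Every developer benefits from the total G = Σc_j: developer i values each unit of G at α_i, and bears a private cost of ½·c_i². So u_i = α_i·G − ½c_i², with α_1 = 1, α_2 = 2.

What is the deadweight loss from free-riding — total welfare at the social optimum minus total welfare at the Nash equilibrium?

2.5

Developer i's FOC: ∂u_i/∂c_i = α_i − c_i = 0, so c_i* = α_i.
NE contributions = (1, 2); G = 3.
W^NE = (Σα)·G − ½Σα_i² = 3² − ½·5 = 6.5.
Planner sets c_i = Σα_j = 3 for every i, so G^SO = 2·3 = 6.
W^SO = (Σα)·G^SO − ½·2·(Σα)² = (2/2)·3² = 9.
Deadweight loss = W^SO − W^NE = 2.5.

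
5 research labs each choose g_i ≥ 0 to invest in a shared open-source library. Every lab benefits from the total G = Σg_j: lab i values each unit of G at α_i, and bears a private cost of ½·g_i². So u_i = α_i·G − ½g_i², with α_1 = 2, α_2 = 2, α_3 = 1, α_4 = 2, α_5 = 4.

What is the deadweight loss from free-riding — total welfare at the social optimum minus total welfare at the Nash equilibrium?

Lab i's FOC: ∂u_i/∂g_i = α_i − g_i = 0, so g_i* = α_i.
NE contributions = (2, 2, 1, 2, 4); G = 11.
W^NE = (Σα)·G − ½Σα_i² = 11² − ½·29 = 106.5.
Planner sets g_i = Σα_j = 11 for every i, so G^SO = 5·11 = 55.
W^SO = (Σα)·G^SO − ½·5·(Σα)² = (5/2)·11² = 302.5.
Deadweight loss = W^SO − W^NE = 196.

196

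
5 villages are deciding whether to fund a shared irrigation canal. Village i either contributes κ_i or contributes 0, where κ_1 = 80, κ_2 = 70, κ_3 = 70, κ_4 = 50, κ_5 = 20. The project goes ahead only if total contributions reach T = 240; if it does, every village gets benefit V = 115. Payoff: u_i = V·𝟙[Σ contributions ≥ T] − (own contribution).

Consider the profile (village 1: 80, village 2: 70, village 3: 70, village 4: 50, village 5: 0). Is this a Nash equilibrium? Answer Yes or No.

Total = 270 ≥ 240: provided.
Village 1 (pledges 80, payoff 35): dropping to 0 → total 190, payoff 0. No gain.
Village 2 (pledges 70, payoff 45): dropping to 0 → total 200, payoff 0. No gain.
Village 3 (pledges 70, payoff 45): dropping to 0 → total 200, payoff 0. No gain.
Village 4 (pledges 50, payoff 65): dropping to 0 → total 220, payoff 0. No gain.
Village 5 (pledges 0, payoff 115): pledging 20 → total 290, payoff 95. No gain.

Yes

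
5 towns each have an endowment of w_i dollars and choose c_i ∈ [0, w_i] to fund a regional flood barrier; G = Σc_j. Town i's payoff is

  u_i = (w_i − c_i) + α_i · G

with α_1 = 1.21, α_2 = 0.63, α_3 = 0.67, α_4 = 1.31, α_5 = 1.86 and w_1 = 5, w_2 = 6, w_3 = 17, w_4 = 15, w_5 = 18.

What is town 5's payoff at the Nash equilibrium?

70.68

∂u_i/∂c_i = α_i − 1, so town i contributes w_i if α_i > 1, else 0.
α_i > 1 for i ∈ {1, 4, 5}; NE contributions (5, 0, 0, 15, 18), G = 38.
u_5 = (18 − 18) + 1.86·38 = 70.68.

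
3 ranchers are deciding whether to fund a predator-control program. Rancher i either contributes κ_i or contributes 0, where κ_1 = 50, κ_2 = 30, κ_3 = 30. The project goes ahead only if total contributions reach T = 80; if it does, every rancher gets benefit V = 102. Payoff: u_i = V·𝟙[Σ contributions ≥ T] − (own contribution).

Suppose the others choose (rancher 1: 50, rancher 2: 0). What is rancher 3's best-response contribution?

Others' total = 50. Contributing 30 brings total to 80 ≥ 80: gain V − κ_3 = 72.
Best response: 30.

30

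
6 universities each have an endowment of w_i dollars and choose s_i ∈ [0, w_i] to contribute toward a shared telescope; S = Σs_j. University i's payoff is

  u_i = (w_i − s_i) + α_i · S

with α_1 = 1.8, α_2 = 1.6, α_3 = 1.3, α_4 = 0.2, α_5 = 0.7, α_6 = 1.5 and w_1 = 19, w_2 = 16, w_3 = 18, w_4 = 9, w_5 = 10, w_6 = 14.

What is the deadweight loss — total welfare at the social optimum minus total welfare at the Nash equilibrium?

∂u_i/∂s_i = α_i − 1, so university i contributes w_i if α_i > 1, else 0.
α_i > 1 for i ∈ {1, 2, 3, 6}; NE contributions (19, 16, 18, 0, 0, 14), S = 67.
W^NE = Σw_i − S^NE + (Σα_i)·S^NE = 86 + 6.1·67 = 494.7.
Planner: ∂(Σu_j)/∂s_i = Σα_j − 1 = 6.1 > 0, so everyone contributes w_i; S^SO = 86, W^SO = 86 + 6.1·86 = 610.6.
Deadweight loss = 115.9.

115.9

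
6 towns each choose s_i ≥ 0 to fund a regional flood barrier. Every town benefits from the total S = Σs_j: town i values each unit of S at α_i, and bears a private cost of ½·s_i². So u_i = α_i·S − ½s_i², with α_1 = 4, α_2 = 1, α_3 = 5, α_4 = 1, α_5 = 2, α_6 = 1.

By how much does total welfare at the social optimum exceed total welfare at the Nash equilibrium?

416

Town i's FOC: ∂u_i/∂s_i = α_i − s_i = 0, so s_i* = α_i.
NE contributions = (4, 1, 5, 1, 2, 1); S = 14.
W^NE = (Σα)·S − ½Σα_i² = 14² − ½·48 = 172.
Planner sets s_i = Σα_j = 14 for every i, so S^SO = 6·14 = 84.
W^SO = (Σα)·S^SO − ½·6·(Σα)² = (6/2)·14² = 588.
Deadweight loss = W^SO − W^NE = 416.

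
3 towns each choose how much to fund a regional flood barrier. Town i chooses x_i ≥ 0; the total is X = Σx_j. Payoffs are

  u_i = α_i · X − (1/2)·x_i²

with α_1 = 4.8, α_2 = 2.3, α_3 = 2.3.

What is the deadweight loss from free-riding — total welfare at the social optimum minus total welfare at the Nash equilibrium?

60.99

Town i's FOC: ∂u_i/∂x_i = α_i − x_i = 0, so x_i* = α_i.
NE contributions = (4.8, 2.3, 2.3); X = 9.4.
W^NE = (Σα)·X − ½Σα_i² = 9.4² − ½·33.62 = 71.55.
Planner sets x_i = Σα_j = 9.4 for every i, so X^SO = 3·9.4 = 28.2.
W^SO = (Σα)·X^SO − ½·3·(Σα)² = (3/2)·9.4² = 132.54.
Deadweight loss = W^SO − W^NE = 60.99.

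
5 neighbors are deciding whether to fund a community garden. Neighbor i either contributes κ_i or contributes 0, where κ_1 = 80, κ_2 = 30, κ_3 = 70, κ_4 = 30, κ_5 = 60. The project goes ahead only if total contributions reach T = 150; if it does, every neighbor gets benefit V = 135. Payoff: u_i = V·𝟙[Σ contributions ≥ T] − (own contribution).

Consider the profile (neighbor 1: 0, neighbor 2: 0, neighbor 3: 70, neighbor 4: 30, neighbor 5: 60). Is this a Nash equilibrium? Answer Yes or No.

Yes

Total = 160 ≥ 150: provided.
Neighbor 1 (pledges 0, payoff 135): pledging 80 → total 240, payoff 55. No gain.
Neighbor 2 (pledges 0, payoff 135): pledging 30 → total 190, payoff 105. No gain.
Neighbor 3 (pledges 70, payoff 65): dropping to 0 → total 90, payoff 0. No gain.
Neighbor 4 (pledges 30, payoff 105): dropping to 0 → total 130, payoff 0. No gain.
Neighbor 5 (pledges 60, payoff 75): dropping to 0 → total 100, payoff 0. No gain.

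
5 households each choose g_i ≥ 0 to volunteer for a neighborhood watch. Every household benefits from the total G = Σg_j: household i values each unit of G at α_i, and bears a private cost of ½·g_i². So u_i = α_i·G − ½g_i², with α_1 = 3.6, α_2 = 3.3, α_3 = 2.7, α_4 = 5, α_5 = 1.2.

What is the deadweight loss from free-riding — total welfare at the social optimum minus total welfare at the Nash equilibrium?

403.25

Household i's FOC: ∂u_i/∂g_i = α_i − g_i = 0, so g_i* = α_i.
NE contributions = (3.6, 3.3, 2.7, 5, 1.2); G = 15.8.
W^NE = (Σα)·G − ½Σα_i² = 15.8² − ½·57.58 = 220.85.
Planner sets g_i = Σα_j = 15.8 for every i, so G^SO = 5·15.8 = 79.
W^SO = (Σα)·G^SO − ½·5·(Σα)² = (5/2)·15.8² = 624.1.
Deadweight loss = W^SO − W^NE = 403.25.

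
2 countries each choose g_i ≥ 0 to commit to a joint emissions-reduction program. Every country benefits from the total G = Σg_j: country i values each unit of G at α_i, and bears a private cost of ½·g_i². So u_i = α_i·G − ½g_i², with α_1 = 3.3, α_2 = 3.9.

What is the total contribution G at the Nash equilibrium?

7.2

Country i's FOC: ∂u_i/∂g_i = α_i − g_i = 0, so g_i* = α_i.
NE contributions = (3.3, 3.9); G = 7.2.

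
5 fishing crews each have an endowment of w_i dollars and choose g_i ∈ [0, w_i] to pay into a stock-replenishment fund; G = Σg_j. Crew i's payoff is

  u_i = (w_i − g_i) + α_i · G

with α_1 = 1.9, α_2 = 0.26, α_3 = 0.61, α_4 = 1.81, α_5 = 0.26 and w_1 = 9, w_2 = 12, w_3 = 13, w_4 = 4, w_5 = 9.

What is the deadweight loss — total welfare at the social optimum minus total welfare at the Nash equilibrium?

∂u_i/∂g_i = α_i − 1, so crew i contributes w_i if α_i > 1, else 0.
α_i > 1 for i ∈ {1, 4}; NE contributions (9, 0, 0, 4, 0), G = 13.
W^NE = Σw_i − G^NE + (Σα_i)·G^NE = 47 + 3.84·13 = 96.92.
Planner: ∂(Σu_j)/∂g_i = Σα_j − 1 = 3.84 > 0, so everyone contributes w_i; G^SO = 47, W^SO = 47 + 3.84·47 = 227.48.
Deadweight loss = 130.56.

130.56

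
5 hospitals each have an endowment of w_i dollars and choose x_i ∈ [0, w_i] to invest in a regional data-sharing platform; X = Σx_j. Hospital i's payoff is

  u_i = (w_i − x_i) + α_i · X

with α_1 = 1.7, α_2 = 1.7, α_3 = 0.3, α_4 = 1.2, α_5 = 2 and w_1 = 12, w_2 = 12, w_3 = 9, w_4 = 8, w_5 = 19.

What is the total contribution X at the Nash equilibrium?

∂u_i/∂x_i = α_i − 1, so hospital i contributes w_i if α_i > 1, else 0.
α_i > 1 for i ∈ {1, 2, 4, 5}; NE contributions (12, 12, 0, 8, 19), X = 51.

51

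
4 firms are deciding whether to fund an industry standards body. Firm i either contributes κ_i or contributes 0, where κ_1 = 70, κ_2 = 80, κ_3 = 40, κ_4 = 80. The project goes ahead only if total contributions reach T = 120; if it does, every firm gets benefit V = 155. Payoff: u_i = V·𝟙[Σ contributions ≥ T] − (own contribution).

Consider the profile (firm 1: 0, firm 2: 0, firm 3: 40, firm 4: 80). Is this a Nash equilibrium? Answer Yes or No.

Yes

Total = 120 ≥ 120: provided.
Firm 1 (pledges 0, payoff 155): pledging 70 → total 190, payoff 85. No gain.
Firm 2 (pledges 0, payoff 155): pledging 80 → total 200, payoff 75. No gain.
Firm 3 (pledges 40, payoff 115): dropping to 0 → total 80, payoff 0. No gain.
Firm 4 (pledges 80, payoff 75): dropping to 0 → total 40, payoff 0. No gain.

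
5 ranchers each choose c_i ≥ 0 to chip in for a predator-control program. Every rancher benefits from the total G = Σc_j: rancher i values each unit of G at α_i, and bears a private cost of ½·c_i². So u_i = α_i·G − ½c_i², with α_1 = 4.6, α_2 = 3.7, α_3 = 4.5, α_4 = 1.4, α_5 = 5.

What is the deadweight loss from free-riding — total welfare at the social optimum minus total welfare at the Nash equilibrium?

593.99

Rancher i's FOC: ∂u_i/∂c_i = α_i − c_i = 0, so c_i* = α_i.
NE contributions = (4.6, 3.7, 4.5, 1.4, 5); G = 19.2.
W^NE = (Σα)·G − ½Σα_i² = 19.2² − ½·82.06 = 327.61.
Planner sets c_i = Σα_j = 19.2 for every i, so G^SO = 5·19.2 = 96.
W^SO = (Σα)·G^SO − ½·5·(Σα)² = (5/2)·19.2² = 921.6.
Deadweight loss = W^SO − W^NE = 593.99.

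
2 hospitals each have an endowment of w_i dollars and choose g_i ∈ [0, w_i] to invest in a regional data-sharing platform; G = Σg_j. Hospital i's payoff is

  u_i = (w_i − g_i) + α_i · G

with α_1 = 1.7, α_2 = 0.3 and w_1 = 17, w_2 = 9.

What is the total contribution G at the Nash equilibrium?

∂u_i/∂g_i = α_i − 1, so hospital i contributes w_i if α_i > 1, else 0.
α_i > 1 for i ∈ {1}; NE contributions (17, 0), G = 17.

17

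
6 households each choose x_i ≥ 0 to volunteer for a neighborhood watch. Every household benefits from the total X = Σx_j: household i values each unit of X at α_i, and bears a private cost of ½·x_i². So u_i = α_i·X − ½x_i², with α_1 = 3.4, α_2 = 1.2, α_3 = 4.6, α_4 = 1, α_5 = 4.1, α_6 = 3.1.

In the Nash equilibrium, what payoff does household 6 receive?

Household i's FOC: ∂u_i/∂x_i = α_i − x_i = 0, so x_i* = α_i.
NE contributions = (3.4, 1.2, 4.6, 1, 4.1, 3.1); X = 17.4.
u_6 = α_6·X − ½·(x_6)² = 3.1·17.4 − ½·3.1² = 49.135.

49.135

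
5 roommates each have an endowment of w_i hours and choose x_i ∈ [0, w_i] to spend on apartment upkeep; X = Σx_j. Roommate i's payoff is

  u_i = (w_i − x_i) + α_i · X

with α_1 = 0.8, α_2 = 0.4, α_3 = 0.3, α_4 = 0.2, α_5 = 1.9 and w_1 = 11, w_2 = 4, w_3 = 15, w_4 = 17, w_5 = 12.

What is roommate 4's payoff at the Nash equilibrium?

19.4

∂u_i/∂x_i = α_i − 1, so roommate i contributes w_i if α_i > 1, else 0.
α_i > 1 for i ∈ {5}; NE contributions (0, 0, 0, 0, 12), X = 12.
u_4 = (17 − 0) + 0.2·12 = 19.4.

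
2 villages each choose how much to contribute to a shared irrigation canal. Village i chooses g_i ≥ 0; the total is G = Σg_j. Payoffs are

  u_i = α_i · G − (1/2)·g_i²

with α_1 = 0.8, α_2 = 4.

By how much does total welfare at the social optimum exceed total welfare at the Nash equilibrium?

Village i's FOC: ∂u_i/∂g_i = α_i − g_i = 0, so g_i* = α_i.
NE contributions = (0.8, 4); G = 4.8.
W^NE = (Σα)·G − ½Σα_i² = 4.8² − ½·16.64 = 14.72.
Planner sets g_i = Σα_j = 4.8 for every i, so G^SO = 2·4.8 = 9.6.
W^SO = (Σα)·G^SO − ½·2·(Σα)² = (2/2)·4.8² = 23.04.
Deadweight loss = W^SO − W^NE = 8.32.

8.32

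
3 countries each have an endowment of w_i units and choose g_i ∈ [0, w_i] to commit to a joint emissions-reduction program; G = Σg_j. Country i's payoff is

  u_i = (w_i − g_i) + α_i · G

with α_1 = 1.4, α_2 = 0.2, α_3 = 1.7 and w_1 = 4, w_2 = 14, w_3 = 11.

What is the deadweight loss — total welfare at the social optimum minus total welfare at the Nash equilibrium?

32.2

∂u_i/∂g_i = α_i − 1, so country i contributes w_i if α_i > 1, else 0.
α_i > 1 for i ∈ {1, 3}; NE contributions (4, 0, 11), G = 15.
W^NE = Σw_i − G^NE + (Σα_i)·G^NE = 29 + 2.3·15 = 63.5.
Planner: ∂(Σu_j)/∂g_i = Σα_j − 1 = 2.3 > 0, so everyone contributes w_i; G^SO = 29, W^SO = 29 + 2.3·29 = 95.7.
Deadweight loss = 32.2.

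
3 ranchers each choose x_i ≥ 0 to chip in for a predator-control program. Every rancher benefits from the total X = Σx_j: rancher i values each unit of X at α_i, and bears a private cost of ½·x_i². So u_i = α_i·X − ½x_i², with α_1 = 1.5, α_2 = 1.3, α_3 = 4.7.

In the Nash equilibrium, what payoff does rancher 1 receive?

Rancher i's FOC: ∂u_i/∂x_i = α_i − x_i = 0, so x_i* = α_i.
NE contributions = (1.5, 1.3, 4.7); X = 7.5.
u_1 = α_1·X − ½·(x_1)² = 1.5·7.5 − ½·1.5² = 10.125.

10.125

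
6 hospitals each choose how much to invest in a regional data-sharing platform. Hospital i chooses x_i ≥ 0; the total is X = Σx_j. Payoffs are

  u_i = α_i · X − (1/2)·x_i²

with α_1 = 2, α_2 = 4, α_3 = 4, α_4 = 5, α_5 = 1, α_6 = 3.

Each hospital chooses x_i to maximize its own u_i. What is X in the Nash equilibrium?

19

Hospital i's FOC: ∂u_i/∂x_i = α_i − x_i = 0, so x_i* = α_i.
NE contributions = (2, 4, 4, 5, 1, 3); X = 19.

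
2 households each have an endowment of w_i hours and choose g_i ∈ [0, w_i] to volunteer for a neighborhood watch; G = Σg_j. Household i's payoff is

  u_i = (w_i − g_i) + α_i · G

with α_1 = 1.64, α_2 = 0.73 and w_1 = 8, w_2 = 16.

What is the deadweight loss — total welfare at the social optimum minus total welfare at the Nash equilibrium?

∂u_i/∂g_i = α_i − 1, so household i contributes w_i if α_i > 1, else 0.
α_i > 1 for i ∈ {1}; NE contributions (8, 0), G = 8.
W^NE = Σw_i − G^NE + (Σα_i)·G^NE = 24 + 1.37·8 = 34.96.
Planner: ∂(Σu_j)/∂g_i = Σα_j − 1 = 1.37 > 0, so everyone contributes w_i; G^SO = 24, W^SO = 24 + 1.37·24 = 56.88.
Deadweight loss = 21.92.

21.92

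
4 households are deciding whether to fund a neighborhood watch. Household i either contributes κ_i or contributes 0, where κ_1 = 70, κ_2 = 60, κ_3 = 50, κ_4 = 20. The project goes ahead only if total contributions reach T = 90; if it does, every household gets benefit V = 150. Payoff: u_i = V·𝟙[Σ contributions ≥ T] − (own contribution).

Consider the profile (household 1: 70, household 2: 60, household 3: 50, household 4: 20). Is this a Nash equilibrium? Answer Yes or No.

Total = 200 ≥ 90: provided.
Household 1 (pledges 70, payoff 80): dropping to 0 → total 130, payoff 150. Profitable deviation.

No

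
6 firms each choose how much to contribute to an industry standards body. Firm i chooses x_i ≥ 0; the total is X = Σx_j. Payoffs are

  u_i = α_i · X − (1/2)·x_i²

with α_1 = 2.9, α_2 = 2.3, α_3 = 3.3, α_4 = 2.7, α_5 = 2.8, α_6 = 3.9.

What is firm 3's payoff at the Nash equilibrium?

53.625

Firm i's FOC: ∂u_i/∂x_i = α_i − x_i = 0, so x_i* = α_i.
NE contributions = (2.9, 2.3, 3.3, 2.7, 2.8, 3.9); X = 17.9.
u_3 = α_3·X − ½·(x_3)² = 3.3·17.9 − ½·3.3² = 53.625.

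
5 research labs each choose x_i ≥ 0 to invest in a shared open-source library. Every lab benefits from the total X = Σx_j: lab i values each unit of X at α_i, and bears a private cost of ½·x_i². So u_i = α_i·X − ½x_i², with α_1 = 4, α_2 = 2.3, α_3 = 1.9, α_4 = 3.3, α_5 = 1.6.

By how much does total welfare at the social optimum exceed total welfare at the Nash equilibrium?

276.59

Lab i's FOC: ∂u_i/∂x_i = α_i − x_i = 0, so x_i* = α_i.
NE contributions = (4, 2.3, 1.9, 3.3, 1.6); X = 13.1.
W^NE = (Σα)·X − ½Σα_i² = 13.1² − ½·38.35 = 152.435.
Planner sets x_i = Σα_j = 13.1 for every i, so X^SO = 5·13.1 = 65.5.
W^SO = (Σα)·X^SO − ½·5·(Σα)² = (5/2)·13.1² = 429.025.
Deadweight loss = W^SO − W^NE = 276.59.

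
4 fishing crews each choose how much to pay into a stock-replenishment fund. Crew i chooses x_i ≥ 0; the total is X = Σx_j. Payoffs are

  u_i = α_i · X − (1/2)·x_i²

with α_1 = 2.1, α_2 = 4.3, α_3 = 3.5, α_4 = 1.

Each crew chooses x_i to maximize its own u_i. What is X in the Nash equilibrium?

10.9

Crew i's FOC: ∂u_i/∂x_i = α_i − x_i = 0, so x_i* = α_i.
NE contributions = (2.1, 4.3, 3.5, 1); X = 10.9.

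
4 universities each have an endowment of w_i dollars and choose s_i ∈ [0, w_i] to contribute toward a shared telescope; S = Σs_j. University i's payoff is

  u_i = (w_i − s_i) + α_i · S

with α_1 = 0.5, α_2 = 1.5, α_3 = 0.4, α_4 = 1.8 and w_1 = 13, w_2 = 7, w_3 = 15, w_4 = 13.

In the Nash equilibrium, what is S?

∂u_i/∂s_i = α_i − 1, so university i contributes w_i if α_i > 1, else 0.
α_i > 1 for i ∈ {2, 4}; NE contributions (0, 7, 0, 13), S = 20.

20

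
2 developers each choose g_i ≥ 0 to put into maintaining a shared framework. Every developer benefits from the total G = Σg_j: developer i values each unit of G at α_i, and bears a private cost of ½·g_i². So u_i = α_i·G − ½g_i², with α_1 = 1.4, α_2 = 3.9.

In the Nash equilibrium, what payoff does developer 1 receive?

Developer i's FOC: ∂u_i/∂g_i = α_i − g_i = 0, so g_i* = α_i.
NE contributions = (1.4, 3.9); G = 5.3.
u_1 = α_1·G − ½·(g_1)² = 1.4·5.3 − ½·1.4² = 6.44.

6.44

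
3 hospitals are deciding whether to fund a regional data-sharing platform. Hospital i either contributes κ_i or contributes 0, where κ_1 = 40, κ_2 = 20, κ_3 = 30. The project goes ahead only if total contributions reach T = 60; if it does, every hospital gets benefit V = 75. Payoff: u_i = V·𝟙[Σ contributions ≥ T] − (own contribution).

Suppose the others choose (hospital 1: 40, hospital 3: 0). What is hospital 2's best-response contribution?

Others' total = 40. Contributing 20 brings total to 60 ≥ 60: gain V − κ_2 = 55.
Best response: 20.

20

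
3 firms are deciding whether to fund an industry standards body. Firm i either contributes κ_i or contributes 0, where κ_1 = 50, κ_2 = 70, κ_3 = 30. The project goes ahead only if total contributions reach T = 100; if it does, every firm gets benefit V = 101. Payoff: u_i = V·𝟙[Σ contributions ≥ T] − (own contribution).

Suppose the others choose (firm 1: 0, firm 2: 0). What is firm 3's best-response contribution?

0

Others' total = 0. Even contributing 30 gives 30 < 100: no benefit either way.
Best response: 0.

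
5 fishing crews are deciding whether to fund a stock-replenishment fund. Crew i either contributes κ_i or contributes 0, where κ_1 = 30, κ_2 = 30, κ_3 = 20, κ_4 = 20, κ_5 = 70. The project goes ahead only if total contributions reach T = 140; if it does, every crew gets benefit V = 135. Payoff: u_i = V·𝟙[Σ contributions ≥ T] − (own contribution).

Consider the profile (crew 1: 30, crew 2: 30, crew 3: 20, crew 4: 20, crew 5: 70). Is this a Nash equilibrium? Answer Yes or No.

No

Total = 170 ≥ 140: provided.
Crew 1 (pledges 30, payoff 105): dropping to 0 → total 140, payoff 135. Profitable deviation.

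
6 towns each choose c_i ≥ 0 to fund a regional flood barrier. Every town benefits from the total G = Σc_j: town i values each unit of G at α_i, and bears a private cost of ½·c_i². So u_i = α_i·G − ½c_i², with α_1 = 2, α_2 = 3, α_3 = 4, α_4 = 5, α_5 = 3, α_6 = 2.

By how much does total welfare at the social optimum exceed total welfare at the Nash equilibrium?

755.5

Town i's FOC: ∂u_i/∂c_i = α_i − c_i = 0, so c_i* = α_i.
NE contributions = (2, 3, 4, 5, 3, 2); G = 19.
W^NE = (Σα)·G − ½Σα_i² = 19² − ½·67 = 327.5.
Planner sets c_i = Σα_j = 19 for every i, so G^SO = 6·19 = 114.
W^SO = (Σα)·G^SO − ½·6·(Σα)² = (6/2)·19² = 1083.
Deadweight loss = W^SO − W^NE = 755.5.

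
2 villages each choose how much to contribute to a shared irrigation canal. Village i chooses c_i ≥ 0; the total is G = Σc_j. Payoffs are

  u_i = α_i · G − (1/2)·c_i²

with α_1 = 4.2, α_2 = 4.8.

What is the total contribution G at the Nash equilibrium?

9

Village i's FOC: ∂u_i/∂c_i = α_i − c_i = 0, so c_i* = α_i.
NE contributions = (4.2, 4.8); G = 9.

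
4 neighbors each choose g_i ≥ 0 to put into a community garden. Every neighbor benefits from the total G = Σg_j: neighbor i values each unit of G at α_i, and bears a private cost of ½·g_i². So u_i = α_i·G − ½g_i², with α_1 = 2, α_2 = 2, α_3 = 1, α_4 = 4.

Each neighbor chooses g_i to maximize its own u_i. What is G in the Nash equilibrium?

9

Neighbor i's FOC: ∂u_i/∂g_i = α_i − g_i = 0, so g_i* = α_i.
NE contributions = (2, 2, 1, 4); G = 9.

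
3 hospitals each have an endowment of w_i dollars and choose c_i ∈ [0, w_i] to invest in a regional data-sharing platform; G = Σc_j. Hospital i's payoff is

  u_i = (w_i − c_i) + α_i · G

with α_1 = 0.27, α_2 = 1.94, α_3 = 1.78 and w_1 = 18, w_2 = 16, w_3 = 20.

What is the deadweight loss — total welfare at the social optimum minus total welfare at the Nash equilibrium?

∂u_i/∂c_i = α_i − 1, so hospital i contributes w_i if α_i > 1, else 0.
α_i > 1 for i ∈ {2, 3}; NE contributions (0, 16, 20), G = 36.
W^NE = Σw_i − G^NE + (Σα_i)·G^NE = 54 + 2.99·36 = 161.64.
Planner: ∂(Σu_j)/∂c_i = Σα_j − 1 = 2.99 > 0, so everyone contributes w_i; G^SO = 54, W^SO = 54 + 2.99·54 = 215.46.
Deadweight loss = 53.82.

53.82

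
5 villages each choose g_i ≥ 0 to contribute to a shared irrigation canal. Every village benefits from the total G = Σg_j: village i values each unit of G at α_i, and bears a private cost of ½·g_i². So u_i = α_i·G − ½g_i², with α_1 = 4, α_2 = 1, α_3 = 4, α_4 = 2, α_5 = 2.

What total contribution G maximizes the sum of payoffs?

65

Planner FOC: ∂(Σu_j)/∂g_i = (Σα_j) − g_i = 0, so g_i^SO = Σα_j = 13 for every i; G^SO = 65.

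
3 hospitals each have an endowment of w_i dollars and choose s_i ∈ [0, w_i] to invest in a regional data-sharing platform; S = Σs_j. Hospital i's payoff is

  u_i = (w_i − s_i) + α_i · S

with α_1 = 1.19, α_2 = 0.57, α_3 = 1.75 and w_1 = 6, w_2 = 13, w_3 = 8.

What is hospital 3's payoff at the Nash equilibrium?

24.5

∂u_i/∂s_i = α_i − 1, so hospital i contributes w_i if α_i > 1, else 0.
α_i > 1 for i ∈ {1, 3}; NE contributions (6, 0, 8), S = 14.
u_3 = (8 − 8) + 1.75·14 = 24.5.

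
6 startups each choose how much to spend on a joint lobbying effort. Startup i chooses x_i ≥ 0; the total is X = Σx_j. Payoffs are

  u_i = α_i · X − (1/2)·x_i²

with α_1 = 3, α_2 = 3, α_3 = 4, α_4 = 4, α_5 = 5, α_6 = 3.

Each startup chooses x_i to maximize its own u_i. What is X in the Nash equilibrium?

Startup i's FOC: ∂u_i/∂x_i = α_i − x_i = 0, so x_i* = α_i.
NE contributions = (3, 3, 4, 4, 5, 3); X = 22.

22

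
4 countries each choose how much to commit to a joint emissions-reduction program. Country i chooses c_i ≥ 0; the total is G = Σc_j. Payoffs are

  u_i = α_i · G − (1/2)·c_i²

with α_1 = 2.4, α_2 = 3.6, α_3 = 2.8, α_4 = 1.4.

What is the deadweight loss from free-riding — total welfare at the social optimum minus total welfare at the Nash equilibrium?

Country i's FOC: ∂u_i/∂c_i = α_i − c_i = 0, so c_i* = α_i.
NE contributions = (2.4, 3.6, 2.8, 1.4); G = 10.2.
W^NE = (Σα)·G − ½Σα_i² = 10.2² − ½·28.52 = 89.78.
Planner sets c_i = Σα_j = 10.2 for every i, so G^SO = 4·10.2 = 40.8.
W^SO = (Σα)·G^SO − ½·4·(Σα)² = (4/2)·10.2² = 208.08.
Deadweight loss = W^SO − W^NE = 118.3.

118.3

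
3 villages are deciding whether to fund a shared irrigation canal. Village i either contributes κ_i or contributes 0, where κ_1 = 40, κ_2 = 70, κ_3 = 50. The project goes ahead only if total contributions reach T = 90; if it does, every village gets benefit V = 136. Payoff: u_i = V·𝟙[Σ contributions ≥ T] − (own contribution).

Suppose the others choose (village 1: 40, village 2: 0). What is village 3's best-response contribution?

Others' total = 40. Contributing 50 brings total to 90 ≥ 90: gain V − κ_3 = 86.
Best response: 50.

50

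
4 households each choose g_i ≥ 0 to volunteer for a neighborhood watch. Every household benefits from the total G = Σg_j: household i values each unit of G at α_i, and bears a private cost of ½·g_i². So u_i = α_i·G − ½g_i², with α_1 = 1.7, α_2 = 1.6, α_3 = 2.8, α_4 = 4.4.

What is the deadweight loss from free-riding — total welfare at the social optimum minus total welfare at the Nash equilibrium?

Household i's FOC: ∂u_i/∂g_i = α_i − g_i = 0, so g_i* = α_i.
NE contributions = (1.7, 1.6, 2.8, 4.4); G = 10.5.
W^NE = (Σα)·G − ½Σα_i² = 10.5² − ½·32.65 = 93.925.
Planner sets g_i = Σα_j = 10.5 for every i, so G^SO = 4·10.5 = 42.
W^SO = (Σα)·G^SO − ½·4·(Σα)² = (4/2)·10.5² = 220.5.
Deadweight loss = W^SO − W^NE = 126.575.

126.575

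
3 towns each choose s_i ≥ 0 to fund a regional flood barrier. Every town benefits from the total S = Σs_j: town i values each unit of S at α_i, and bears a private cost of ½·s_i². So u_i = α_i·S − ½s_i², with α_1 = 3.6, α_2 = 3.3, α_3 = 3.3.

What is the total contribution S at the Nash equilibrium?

10.2

Town i's FOC: ∂u_i/∂s_i = α_i − s_i = 0, so s_i* = α_i.
NE contributions = (3.6, 3.3, 3.3); S = 10.2.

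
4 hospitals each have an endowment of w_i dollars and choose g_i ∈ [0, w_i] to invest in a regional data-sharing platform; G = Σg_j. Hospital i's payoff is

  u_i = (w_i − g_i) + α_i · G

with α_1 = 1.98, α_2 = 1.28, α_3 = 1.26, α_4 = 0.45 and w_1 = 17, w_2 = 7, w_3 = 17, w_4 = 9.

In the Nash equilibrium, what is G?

∂u_i/∂g_i = α_i − 1, so hospital i contributes w_i if α_i > 1, else 0.
α_i > 1 for i ∈ {1, 2, 3}; NE contributions (17, 7, 17, 0), G = 41.

41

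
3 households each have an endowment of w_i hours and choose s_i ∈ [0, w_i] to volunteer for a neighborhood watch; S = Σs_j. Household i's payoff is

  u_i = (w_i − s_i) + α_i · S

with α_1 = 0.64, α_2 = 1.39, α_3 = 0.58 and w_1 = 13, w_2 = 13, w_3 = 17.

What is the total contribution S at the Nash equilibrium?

13

∂u_i/∂s_i = α_i − 1, so household i contributes w_i if α_i > 1, else 0.
α_i > 1 for i ∈ {2}; NE contributions (0, 13, 0), S = 13.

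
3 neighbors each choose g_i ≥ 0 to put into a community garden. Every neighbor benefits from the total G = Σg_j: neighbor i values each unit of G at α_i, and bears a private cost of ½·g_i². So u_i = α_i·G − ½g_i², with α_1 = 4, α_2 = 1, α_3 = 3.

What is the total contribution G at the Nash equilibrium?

Neighbor i's FOC: ∂u_i/∂g_i = α_i − g_i = 0, so g_i* = α_i.
NE contributions = (4, 1, 3); G = 8.

8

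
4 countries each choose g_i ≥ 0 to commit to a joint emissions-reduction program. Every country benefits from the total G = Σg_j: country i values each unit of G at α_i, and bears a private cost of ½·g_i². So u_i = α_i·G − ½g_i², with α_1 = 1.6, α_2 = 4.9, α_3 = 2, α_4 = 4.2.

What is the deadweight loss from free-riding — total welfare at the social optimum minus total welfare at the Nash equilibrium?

Country i's FOC: ∂u_i/∂g_i = α_i − g_i = 0, so g_i* = α_i.
NE contributions = (1.6, 4.9, 2, 4.2); G = 12.7.
W^NE = (Σα)·G − ½Σα_i² = 12.7² − ½·48.21 = 137.185.
Planner sets g_i = Σα_j = 12.7 for every i, so G^SO = 4·12.7 = 50.8.
W^SO = (Σα)·G^SO − ½·4·(Σα)² = (4/2)·12.7² = 322.58.
Deadweight loss = W^SO − W^NE = 185.395.

185.395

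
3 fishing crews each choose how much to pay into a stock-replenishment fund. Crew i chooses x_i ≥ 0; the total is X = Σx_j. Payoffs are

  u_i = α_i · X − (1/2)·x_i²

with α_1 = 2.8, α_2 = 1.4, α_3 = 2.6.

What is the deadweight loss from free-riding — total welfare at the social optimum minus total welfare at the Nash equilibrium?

Crew i's FOC: ∂u_i/∂x_i = α_i − x_i = 0, so x_i* = α_i.
NE contributions = (2.8, 1.4, 2.6); X = 6.8.
W^NE = (Σα)·X − ½Σα_i² = 6.8² − ½·16.56 = 37.96.
Planner sets x_i = Σα_j = 6.8 for every i, so X^SO = 3·6.8 = 20.4.
W^SO = (Σα)·X^SO − ½·3·(Σα)² = (3/2)·6.8² = 69.36.
Deadweight loss = W^SO − W^NE = 31.4.

31.4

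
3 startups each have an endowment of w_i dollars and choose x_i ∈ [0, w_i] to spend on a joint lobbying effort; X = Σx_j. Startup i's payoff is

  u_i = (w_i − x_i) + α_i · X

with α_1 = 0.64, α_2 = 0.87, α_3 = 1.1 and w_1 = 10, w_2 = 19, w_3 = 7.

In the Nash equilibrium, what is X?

∂u_i/∂x_i = α_i − 1, so startup i contributes w_i if α_i > 1, else 0.
α_i > 1 for i ∈ {3}; NE contributions (0, 0, 7), X = 7.

7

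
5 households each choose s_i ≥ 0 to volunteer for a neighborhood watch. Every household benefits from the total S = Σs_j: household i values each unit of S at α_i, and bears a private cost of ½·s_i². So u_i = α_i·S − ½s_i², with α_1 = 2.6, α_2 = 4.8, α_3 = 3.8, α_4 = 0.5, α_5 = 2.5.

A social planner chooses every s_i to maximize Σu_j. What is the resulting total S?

71

Planner FOC: ∂(Σu_j)/∂s_i = (Σα_j) − s_i = 0, so s_i^SO = Σα_j = 14.2 for every i; S^SO = 71.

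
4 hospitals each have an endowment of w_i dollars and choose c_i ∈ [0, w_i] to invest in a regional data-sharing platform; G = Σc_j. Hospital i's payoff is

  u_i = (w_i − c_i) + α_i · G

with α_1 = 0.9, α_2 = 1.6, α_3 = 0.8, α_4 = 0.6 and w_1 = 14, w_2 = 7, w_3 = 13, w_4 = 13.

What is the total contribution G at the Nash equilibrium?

7

∂u_i/∂c_i = α_i − 1, so hospital i contributes w_i if α_i > 1, else 0.
α_i > 1 for i ∈ {2}; NE contributions (0, 7, 0, 0), G = 7.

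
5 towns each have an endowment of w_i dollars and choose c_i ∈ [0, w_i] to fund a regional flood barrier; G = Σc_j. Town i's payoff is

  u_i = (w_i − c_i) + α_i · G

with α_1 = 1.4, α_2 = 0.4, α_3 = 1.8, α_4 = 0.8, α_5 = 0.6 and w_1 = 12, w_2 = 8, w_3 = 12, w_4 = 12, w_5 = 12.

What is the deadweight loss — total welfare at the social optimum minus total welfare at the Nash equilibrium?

128

∂u_i/∂c_i = α_i − 1, so town i contributes w_i if α_i > 1, else 0.
α_i > 1 for i ∈ {1, 3}; NE contributions (12, 0, 12, 0, 0), G = 24.
W^NE = Σw_i − G^NE + (Σα_i)·G^NE = 56 + 4·24 = 152.
Planner: ∂(Σu_j)/∂c_i = Σα_j − 1 = 4 > 0, so everyone contributes w_i; G^SO = 56, W^SO = 56 + 4·56 = 280.
Deadweight loss = 128.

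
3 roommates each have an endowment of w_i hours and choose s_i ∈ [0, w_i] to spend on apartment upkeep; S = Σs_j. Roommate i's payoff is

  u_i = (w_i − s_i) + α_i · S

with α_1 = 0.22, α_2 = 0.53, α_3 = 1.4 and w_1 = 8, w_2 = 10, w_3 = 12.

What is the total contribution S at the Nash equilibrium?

∂u_i/∂s_i = α_i − 1, so roommate i contributes w_i if α_i > 1, else 0.
α_i > 1 for i ∈ {3}; NE contributions (0, 0, 12), S = 12.

12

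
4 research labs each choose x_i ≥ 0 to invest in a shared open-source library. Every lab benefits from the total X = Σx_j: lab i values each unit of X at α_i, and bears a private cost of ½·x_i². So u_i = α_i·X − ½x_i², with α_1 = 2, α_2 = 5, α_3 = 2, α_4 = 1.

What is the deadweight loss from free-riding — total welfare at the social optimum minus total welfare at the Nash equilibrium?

Lab i's FOC: ∂u_i/∂x_i = α_i − x_i = 0, so x_i* = α_i.
NE contributions = (2, 5, 2, 1); X = 10.
W^NE = (Σα)·X − ½Σα_i² = 10² − ½·34 = 83.
Planner sets x_i = Σα_j = 10 for every i, so X^SO = 4·10 = 40.
W^SO = (Σα)·X^SO − ½·4·(Σα)² = (4/2)·10² = 200.
Deadweight loss = W^SO − W^NE = 117.

117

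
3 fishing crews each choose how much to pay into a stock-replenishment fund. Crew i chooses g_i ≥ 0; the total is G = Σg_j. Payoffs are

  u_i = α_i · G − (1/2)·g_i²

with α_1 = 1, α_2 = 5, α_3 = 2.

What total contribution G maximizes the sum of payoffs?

24

Planner FOC: ∂(Σu_j)/∂g_i = (Σα_j) − g_i = 0, so g_i^SO = Σα_j = 8 for every i; G^SO = 24.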